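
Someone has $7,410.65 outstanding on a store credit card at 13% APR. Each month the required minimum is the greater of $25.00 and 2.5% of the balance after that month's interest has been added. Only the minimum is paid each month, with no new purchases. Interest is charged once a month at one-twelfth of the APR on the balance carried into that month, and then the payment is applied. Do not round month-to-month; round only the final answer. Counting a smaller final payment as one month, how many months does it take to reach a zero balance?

Monthly rate r = 13%/12 = 1.08333% = 0.0108333.
While 2.5% of the post-interest balance exceeds $25.00, each month B ← (B·(1+r))·(1 − 0.025), i.e. B shrinks by the factor (1+r)·0.975 = 0.98556.
This holds for months 1–139. Entering month 140 the balance is $981.65; 2.5% of the post-interest balance is now below $25.00, so the flat $25.00 minimum applies from here.
From month 140 a fixed $25.00 at rate r clears $981.65 in 52 more payments. Total: 139 + 52 = 191 months.

191 months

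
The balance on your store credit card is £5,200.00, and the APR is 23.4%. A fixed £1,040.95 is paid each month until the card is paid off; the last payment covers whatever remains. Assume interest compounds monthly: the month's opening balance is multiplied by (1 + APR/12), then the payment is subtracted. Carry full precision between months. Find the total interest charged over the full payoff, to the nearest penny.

£326.33

Monthly rate r = 23.4%/12 = 1.95% = 0.0195.
Payoff takes n = ⌈−ln(1 − rB₀/P)/ln(1+r)⌉ = ⌈5.307⌉ = 6 payments; the last is £321.58.
Total paid = 5·£1,040.95 + £321.58 = £5,526.33.
Total interest = total paid − principal = £5,526.33 − £5,200.00 = £326.33.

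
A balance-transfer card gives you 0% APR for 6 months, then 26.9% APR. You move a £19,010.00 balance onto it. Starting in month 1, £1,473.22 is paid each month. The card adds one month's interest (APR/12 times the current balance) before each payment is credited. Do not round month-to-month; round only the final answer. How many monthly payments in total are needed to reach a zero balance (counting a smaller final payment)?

14 months

Promo months 1–6 at r₀ = 0%/12 = 0; months 7+ at r₁ = 26.9%/12 = 0.0224167.
After month 6 (no interest yet): B = £19,010.00 − 6·£1,473.22 = £10,170.68.
Then at r₁ with £1,473.22/mo: n₂ = −ln(1 − r₁·B/P)/ln(1+r₁) ≈ 7.58 → 8 more payments.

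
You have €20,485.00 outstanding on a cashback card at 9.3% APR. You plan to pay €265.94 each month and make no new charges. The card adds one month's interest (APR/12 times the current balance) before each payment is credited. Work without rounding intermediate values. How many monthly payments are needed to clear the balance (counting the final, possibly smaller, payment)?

118 payments

Monthly rate r = 9.3%/12 = 0.775% = 0.00775.
Recurrence: B ← B·(1+r) − €265.94.
Month 1: interest €158.76; balance after payment €20,377.82.
Month 2: interest €157.93; balance after payment €20,269.81.
Closed form: n = −ln(1 − rB₀/P)/ln(1+r) = −ln(0.40303)/ln(1.00775) ≈ 117.712, so the balance reaches zero during payment 118.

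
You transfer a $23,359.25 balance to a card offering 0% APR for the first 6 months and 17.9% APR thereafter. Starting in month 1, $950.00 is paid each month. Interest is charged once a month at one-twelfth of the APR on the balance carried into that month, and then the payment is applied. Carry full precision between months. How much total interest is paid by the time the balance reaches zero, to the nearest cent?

Promo months 1–6 at r₀ = 0%/12 = 0; months 7+ at r₁ = 17.9%/12 = 0.0149167.
After month 6 (no interest yet): B = $23,359.25 − 6·$950.00 = $17,659.25.
Then at r₁ with $950.00/mo: n₂ = −ln(1 − r₁·B/P)/ln(1+r₁) ≈ 21.93 → 22 more payments.
Total paid = 27·$950.00 + $885.77 = $26,535.77; interest = $26,535.77 − $23,359.25 = $3,176.52.

$3,176.52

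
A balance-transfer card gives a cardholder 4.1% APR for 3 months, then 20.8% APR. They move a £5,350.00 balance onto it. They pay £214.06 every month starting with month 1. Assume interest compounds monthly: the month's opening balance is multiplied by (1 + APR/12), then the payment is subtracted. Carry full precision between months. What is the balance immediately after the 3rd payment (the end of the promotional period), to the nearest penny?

Promo months 1–3 at r₀ = 4.1%/12 = 0.00341667; months 4+ at r₁ = 20.8%/12 = 0.0173333.
After month 3: iterate B ← B·(1+r₀) − £214.06 for 3 months → £4,760.65.

£4,760.65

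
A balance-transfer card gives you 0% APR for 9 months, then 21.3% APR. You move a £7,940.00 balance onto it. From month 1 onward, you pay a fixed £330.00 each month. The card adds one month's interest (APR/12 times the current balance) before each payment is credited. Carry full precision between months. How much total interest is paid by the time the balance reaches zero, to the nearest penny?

Promo months 1–9 at r₀ = 0%/12 = 0; months 10+ at r₁ = 21.3%/12 = 0.01775.
After month 9 (no interest yet): B = £7,940.00 − 9·£330.00 = £4,970.00.
Then at r₁ with £330.00/mo: n₂ = −ln(1 − r₁·B/P)/ln(1+r₁) ≈ 17.68 → 18 more payments.
Total paid = 26·£330.00 + £224.78 = £8,804.78; interest = £8,804.78 − £7,940.00 = £864.78.

£864.78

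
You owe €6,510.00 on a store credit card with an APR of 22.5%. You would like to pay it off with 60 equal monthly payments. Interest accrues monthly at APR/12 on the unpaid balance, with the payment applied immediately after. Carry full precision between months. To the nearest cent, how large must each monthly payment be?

Monthly rate r = 22.5%/12 = 1.875% = 0.01875.
Level-payment amortization: P = B₀·r / (1 − (1+r)^(−n)) = 6510.00·0.01875 / (1 − 1.01875^(−60)).
Denominator 1 − (1+r)^(−60) = 0.671947996.
P = 122.062 / 0.671947996 ≈ 181.65.

€181.65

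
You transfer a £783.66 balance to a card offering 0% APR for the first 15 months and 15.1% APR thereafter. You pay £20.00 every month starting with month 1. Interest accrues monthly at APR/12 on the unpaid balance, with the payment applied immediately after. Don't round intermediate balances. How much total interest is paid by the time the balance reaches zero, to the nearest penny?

£96.66

Promo months 1–15 at r₀ = 0%/12 = 0; months 16+ at r₁ = 15.1%/12 = 0.0125833.
After month 15 (no interest yet): B = £783.66 − 15·£20.00 = £483.66.
Then at r₁ with £20.00/mo: n₂ = −ln(1 − r₁·B/P)/ln(1+r₁) ≈ 29.02 → 30 more payments.
Total paid = 44·£20.00 + £0.32 = £880.32; interest = £880.32 − £783.66 = £96.66.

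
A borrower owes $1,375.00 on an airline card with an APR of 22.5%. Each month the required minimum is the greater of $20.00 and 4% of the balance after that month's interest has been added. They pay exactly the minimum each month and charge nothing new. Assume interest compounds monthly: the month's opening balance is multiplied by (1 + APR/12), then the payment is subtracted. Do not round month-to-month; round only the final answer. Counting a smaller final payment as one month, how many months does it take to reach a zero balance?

Monthly rate r = 22.5%/12 = 1.875% = 0.01875.
While 4% of the post-interest balance exceeds $20.00, each month B ← (B·(1+r))·(1 − 0.04), i.e. B shrinks by the factor (1+r)·0.96 = 0.978.
This holds for months 1–47. Entering month 48 the balance is $483.31; 4% of the post-interest balance is now below $20.00, so the flat $20.00 minimum applies from here.
From month 48 a fixed $20.00 at rate r clears $483.31 in 33 more payments. Total: 47 + 33 = 80 months.

80 months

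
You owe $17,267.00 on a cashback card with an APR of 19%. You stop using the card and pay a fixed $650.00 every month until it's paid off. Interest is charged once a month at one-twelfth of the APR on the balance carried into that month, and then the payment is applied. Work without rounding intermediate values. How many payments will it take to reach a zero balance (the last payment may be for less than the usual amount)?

35 months

Monthly rate r = 19%/12 = 1.58333% = 0.0158333.
Recurrence: B ← B·(1+r) − $650.00.
Month 1: interest $273.39; balance after payment $16,890.39.
Month 2: interest $267.43; balance after payment $16,507.83.
Closed form: n = −ln(1 − rB₀/P)/ln(1+r) = −ln(0.57939)/ln(1.01583) ≈ 34.742, so the balance reaches zero during payment 35.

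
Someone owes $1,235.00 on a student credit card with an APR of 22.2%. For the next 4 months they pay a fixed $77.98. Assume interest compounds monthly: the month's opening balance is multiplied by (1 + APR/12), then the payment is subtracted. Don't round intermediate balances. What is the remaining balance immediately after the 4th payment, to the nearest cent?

Monthly rate r = 22.2%/12 = 1.85% = 0.0185.
Each month: B ← B·(1+r) − $77.98.
Month 1: interest $22.85; balance after payment $1,179.87.
Month 2: interest $21.83; balance after payment $1,123.72.
Month 3: interest $20.79; balance after payment $1,066.52.
Month 4: interest $19.73; balance after payment $1,008.27.

$1,008.27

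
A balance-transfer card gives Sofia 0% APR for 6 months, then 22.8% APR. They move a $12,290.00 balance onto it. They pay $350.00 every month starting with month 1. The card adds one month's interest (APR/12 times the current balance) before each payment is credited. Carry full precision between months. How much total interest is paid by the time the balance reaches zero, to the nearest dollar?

$4,791

Promo months 1–6 at r₀ = 0%/12 = 0; months 7+ at r₁ = 22.8%/12 = 0.019.
After month 6 (no interest yet): B = $12,290.00 − 6·$350.00 = $10,190.00.
Then at r₁ with $350.00/mo: n₂ = −ln(1 − r₁·B/P)/ln(1+r₁) ≈ 42.80 → 43 more payments.
Total paid = 48·$350.00 + $280.70 = $17,080.70; interest = $17,080.70 − $12,290.00 = $4,790.70.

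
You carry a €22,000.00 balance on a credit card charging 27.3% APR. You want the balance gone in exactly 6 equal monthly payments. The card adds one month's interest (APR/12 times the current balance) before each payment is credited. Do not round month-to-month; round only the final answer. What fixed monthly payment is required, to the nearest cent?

€3,964.10

Monthly rate r = 27.3%/12 = 2.275% = 0.02275.
Level-payment amortization: P = B₀·r / (1 − (1+r)^(−n)) = 22000.00·0.02275 / (1 − 1.02275^(−6)).
Denominator 1 − (1+r)^(−6) = 0.126258284.
P = 500.5 / 0.126258284 ≈ 3964.10.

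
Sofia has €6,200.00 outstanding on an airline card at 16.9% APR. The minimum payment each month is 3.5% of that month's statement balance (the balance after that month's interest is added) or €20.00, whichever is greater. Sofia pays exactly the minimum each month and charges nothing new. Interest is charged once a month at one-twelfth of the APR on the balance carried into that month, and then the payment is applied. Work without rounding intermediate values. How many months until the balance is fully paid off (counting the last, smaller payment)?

147 months

Monthly rate r = 16.9%/12 = 1.40833% = 0.0140833.
While 3.5% of the post-interest balance exceeds €20.00, each month B ← (B·(1+r))·(1 − 0.035), i.e. B shrinks by the factor (1+r)·0.965 = 0.97859.
This holds for months 1–111. Entering month 112 the balance is €561.17; 3.5% of the post-interest balance is now below €20.00, so the flat €20.00 minimum applies from here.
From month 112 a fixed €20.00 at rate r clears €561.17 in 36 more payments. Total: 111 + 36 = 147 months.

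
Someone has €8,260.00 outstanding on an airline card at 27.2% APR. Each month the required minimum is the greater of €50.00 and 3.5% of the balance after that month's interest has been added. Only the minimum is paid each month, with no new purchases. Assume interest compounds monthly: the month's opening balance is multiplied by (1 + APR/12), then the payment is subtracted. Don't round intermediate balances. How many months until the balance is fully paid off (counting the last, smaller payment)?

180 months

Monthly rate r = 27.2%/12 = 2.26667% = 0.0226667.
While 3.5% of the post-interest balance exceeds €50.00, each month B ← (B·(1+r))·(1 − 0.035), i.e. B shrinks by the factor (1+r)·0.965 = 0.98687.
This holds for months 1–135. Entering month 136 the balance is €1,387.62; 3.5% of the post-interest balance is now below €50.00, so the flat €50.00 minimum applies from here.
From month 136 a fixed €50.00 at rate r clears €1,387.62 in 45 more payments. Total: 135 + 45 = 180 months.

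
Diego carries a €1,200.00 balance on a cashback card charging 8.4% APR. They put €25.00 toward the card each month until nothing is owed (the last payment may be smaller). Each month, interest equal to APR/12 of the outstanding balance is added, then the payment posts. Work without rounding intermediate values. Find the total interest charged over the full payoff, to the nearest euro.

Monthly rate r = 8.4%/12 = 0.7% = 0.007.
Payoff takes n = ⌈−ln(1 − rB₀/P)/ln(1+r)⌉ = ⌈58.701⌉ = 59 payments; the last is €17.53.
Total paid = 58·€25.00 + €17.53 = €1,467.53.
Total interest = total paid − principal = €1,467.53 − €1,200.00 = €267.53.

€268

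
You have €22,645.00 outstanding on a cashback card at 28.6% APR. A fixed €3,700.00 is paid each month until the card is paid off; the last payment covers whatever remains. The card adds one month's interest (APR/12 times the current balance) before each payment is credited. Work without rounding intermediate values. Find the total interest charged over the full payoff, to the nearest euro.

€2,132

Monthly rate r = 28.6%/12 = 2.38333% = 0.0238333.
Payoff takes n = ⌈−ln(1 − rB₀/P)/ln(1+r)⌉ = ⌈6.694⌉ = 7 payments; the last is €2,576.86.
Total paid = 6·€3,700.00 + €2,576.86 = €24,776.86.
Total interest = total paid − principal = €24,776.86 − €22,645.00 = €2,131.86.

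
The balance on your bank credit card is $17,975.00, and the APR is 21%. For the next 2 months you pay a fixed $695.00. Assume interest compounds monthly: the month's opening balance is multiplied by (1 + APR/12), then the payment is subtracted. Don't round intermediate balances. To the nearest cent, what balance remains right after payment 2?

Monthly rate r = 21%/12 = 1.75% = 0.0175.
Each month: B ← B·(1+r) − $695.00.
Month 1: interest $314.56; balance after payment $17,594.56.
Month 2: interest $307.90; balance after payment $17,207.47.

$17,207.47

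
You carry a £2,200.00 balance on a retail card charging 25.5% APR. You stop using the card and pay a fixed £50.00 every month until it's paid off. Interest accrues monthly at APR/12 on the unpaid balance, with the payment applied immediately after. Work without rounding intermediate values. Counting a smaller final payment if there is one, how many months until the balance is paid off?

130 payments

Monthly rate r = 25.5%/12 = 2.125% = 0.02125.
Recurrence: B ← B·(1+r) − £50.00.
Month 1: interest £46.75; balance after payment £2,196.75.
Month 2: interest £46.68; balance after payment £2,193.43.
Closed form: n = −ln(1 − rB₀/P)/ln(1+r) = −ln(0.065)/ln(1.02125) ≈ 129.991, so the balance reaches zero during payment 130.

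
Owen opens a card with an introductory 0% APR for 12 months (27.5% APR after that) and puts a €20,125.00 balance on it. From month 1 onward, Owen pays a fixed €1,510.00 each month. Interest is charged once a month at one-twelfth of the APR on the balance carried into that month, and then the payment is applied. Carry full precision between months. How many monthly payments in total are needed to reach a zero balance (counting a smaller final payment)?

14 payments

Promo months 1–12 at r₀ = 0%/12 = 0; months 13+ at r₁ = 27.5%/12 = 0.0229167.
After month 12 (no interest yet): B = €20,125.00 − 12·€1,510.00 = €2,005.00.
Then at r₁ with €1,510.00/mo: n₂ = −ln(1 − r₁·B/P)/ln(1+r₁) ≈ 1.36 → 2 more payments.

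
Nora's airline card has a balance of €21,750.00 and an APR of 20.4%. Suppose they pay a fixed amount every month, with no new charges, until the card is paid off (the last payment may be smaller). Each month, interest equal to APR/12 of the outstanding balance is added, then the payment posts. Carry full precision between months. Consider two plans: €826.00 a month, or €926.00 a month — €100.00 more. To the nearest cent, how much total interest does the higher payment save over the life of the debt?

€1,087.35

Monthly rate r = 20.4%/12 = 1.7% = 0.017.
At €826.00/mo: n = ⌈−ln(1 − rB₀/P)/ln(1+r)⌉ = 36 payments (last €175.34); total interest = total paid − €21,750.00 = €7,335.34.
At €926.00/mo: 31 payments (last €217.99); total interest €6,247.99.
Interest saved = €7,335.34 − €6,247.99 = €1,087.35.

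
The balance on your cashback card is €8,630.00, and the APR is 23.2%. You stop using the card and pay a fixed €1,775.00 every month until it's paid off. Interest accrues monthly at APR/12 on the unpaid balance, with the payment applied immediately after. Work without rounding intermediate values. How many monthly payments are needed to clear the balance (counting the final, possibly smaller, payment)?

Monthly rate r = 23.2%/12 = 1.93333% = 0.0193333.
Recurrence: B ← B·(1+r) − €1,775.00.
Month 1: interest €166.85; balance after payment €7,021.85.
Month 2: interest €135.76; balance after payment €5,382.60.
Month 3: interest €104.06; balance after payment €3,711.67.
Month 4: interest €71.76; balance after payment €2,008.42.
Month 5: interest €38.83; balance after payment €272.25.
Month 6: interest €5.26; balance after payment €0.00.

6 months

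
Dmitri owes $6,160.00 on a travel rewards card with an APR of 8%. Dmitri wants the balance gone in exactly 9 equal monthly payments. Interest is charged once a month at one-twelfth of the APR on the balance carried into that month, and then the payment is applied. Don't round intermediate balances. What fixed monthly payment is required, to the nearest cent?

$707.46

Monthly rate r = 8%/12 = 0.666667% = 0.00666667.
Level-payment amortization: P = B₀·r / (1 − (1+r)^(−n)) = 6160.00·0.00666667 / (1 − 1.00667^(−9)).
Denominator 1 − (1+r)^(−9) = 0.0580479278.
P = 41.0667 / 0.0580479278 ≈ 707.46.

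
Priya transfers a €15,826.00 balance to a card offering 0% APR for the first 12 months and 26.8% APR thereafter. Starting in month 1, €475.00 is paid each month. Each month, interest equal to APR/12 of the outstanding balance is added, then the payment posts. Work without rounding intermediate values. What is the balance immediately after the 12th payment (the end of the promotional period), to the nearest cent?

Promo months 1–12 at r₀ = 0%/12 = 0; months 13+ at r₁ = 26.8%/12 = 0.0223333.
After month 12 (no interest yet): B = €15,826.00 − 12·€475.00 = €10,126.00.

€10,126.00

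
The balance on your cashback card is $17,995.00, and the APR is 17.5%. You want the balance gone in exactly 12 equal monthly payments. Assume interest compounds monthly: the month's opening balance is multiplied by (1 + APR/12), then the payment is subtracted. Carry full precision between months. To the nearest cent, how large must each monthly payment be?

$1,645.50

Monthly rate r = 17.5%/12 = 1.45833% = 0.0145833.
Level-payment amortization: P = B₀·r / (1 − (1+r)^(−n)) = 17995.00·0.0145833 / (1 − 1.01458^(−12)).
Denominator 1 − (1+r)^(−12) = 0.159481428.
P = 262.427 / 0.159481428 ≈ 1645.50.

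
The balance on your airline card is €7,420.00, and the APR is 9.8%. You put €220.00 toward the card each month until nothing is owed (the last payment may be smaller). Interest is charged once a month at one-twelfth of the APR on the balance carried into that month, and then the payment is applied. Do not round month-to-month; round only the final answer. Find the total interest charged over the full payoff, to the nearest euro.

€1,295

Monthly rate r = 9.8%/12 = 0.816667% = 0.00816667.
Payoff takes n = ⌈−ln(1 − rB₀/P)/ln(1+r)⌉ = ⌈39.613⌉ = 40 payments; the last is €135.01.
Total paid = 39·€220.00 + €135.01 = €8,715.01.
Total interest = total paid − principal = €8,715.01 − €7,420.00 = €1,295.01.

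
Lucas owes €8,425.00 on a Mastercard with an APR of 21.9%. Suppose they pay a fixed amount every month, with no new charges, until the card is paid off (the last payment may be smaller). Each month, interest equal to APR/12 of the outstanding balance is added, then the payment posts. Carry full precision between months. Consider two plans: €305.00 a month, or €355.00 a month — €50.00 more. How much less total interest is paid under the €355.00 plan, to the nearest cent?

Monthly rate r = 21.9%/12 = 1.825% = 0.01825.
At €305.00/mo: n = ⌈−ln(1 − rB₀/P)/ln(1+r)⌉ = 39 payments (last €239.46); total interest = total paid − €8,425.00 = €3,404.46.
At €355.00/mo: 32 payments (last €137.21); total interest €2,717.21.
Interest saved = €3,404.46 − €2,717.21 = €687.25.

€687.25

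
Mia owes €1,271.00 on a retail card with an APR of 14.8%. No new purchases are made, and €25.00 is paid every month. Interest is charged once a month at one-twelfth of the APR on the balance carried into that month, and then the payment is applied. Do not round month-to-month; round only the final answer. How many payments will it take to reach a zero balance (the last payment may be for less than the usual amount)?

Monthly rate r = 14.8%/12 = 1.23333% = 0.0123333.
Recurrence: B ← B·(1+r) − €25.00.
Month 1: interest €15.68; balance after payment €1,261.68.
Month 2: interest €15.56; balance after payment €1,252.24.
Closed form: n = −ln(1 − rB₀/P)/ln(1+r) = −ln(0.37297)/ln(1.01233) ≈ 80.458, so the balance reaches zero during payment 81.

81 months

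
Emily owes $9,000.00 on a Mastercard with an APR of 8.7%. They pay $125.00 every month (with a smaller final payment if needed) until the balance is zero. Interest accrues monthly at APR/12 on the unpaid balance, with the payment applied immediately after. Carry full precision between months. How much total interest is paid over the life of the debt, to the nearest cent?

Monthly rate r = 8.7%/12 = 0.725% = 0.00725.
Payoff takes n = ⌈−ln(1 − rB₀/P)/ln(1+r)⌉ = ⌈102.182⌉ = 103 payments; the last is $22.78.
Total paid = 102·$125.00 + $22.78 = $12,772.78.
Total interest = total paid − principal = $12,772.78 − $9,000.00 = $3,772.78.

$3,772.78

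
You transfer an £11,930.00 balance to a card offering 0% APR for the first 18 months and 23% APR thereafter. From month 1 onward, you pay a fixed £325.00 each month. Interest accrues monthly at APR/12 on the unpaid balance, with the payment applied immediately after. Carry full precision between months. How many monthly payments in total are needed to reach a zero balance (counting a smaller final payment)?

Promo months 1–18 at r₀ = 0%/12 = 0; months 19+ at r₁ = 23%/12 = 0.0191667.
After month 18 (no interest yet): B = £11,930.00 − 18·£325.00 = £6,080.00.
Then at r₁ with £325.00/mo: n₂ = −ln(1 − r₁·B/P)/ln(1+r₁) ≈ 23.39 → 24 more payments.

42 months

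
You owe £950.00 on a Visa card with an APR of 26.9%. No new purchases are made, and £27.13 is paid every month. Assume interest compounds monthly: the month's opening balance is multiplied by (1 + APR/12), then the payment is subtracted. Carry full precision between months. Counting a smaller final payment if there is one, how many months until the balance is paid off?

Monthly rate r = 26.9%/12 = 2.24167% = 0.0224167.
Recurrence: B ← B·(1+r) − £27.13.
Month 1: interest £21.30; balance after payment £944.17.
Month 2: interest £21.17; balance after payment £938.20.
Closed form: n = −ln(1 − rB₀/P)/ln(1+r) = −ln(0.21504)/ln(1.02242) ≈ 69.327, so the balance reaches zero during payment 70.

70 months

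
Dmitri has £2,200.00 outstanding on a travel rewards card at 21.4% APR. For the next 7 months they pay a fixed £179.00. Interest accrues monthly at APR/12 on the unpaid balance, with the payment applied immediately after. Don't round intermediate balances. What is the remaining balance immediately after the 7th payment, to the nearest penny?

£1,167.71

Monthly rate r = 21.4%/12 = 1.78333% = 0.0178333.
Each month: B ← B·(1+r) − £179.00.
Month 1: interest £39.23; balance after payment £2,060.23.
Month 2: interest £36.74; balance after payment £1,917.97.
Month 3: interest £34.20; balance after payment £1,773.18.
Month 4: interest £31.62; balance after payment £1,625.80.
Month 5: interest £28.99; balance after payment £1,475.79.
Month 6: interest £26.32; balance after payment £1,323.11.
Month 7: interest £23.60; balance after payment £1,167.71.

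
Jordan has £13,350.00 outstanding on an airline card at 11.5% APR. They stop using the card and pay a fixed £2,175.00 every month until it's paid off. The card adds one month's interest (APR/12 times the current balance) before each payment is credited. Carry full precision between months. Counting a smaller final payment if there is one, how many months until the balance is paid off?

Monthly rate r = 11.5%/12 = 0.958333% = 0.00958333.
Recurrence: B ← B·(1+r) − £2,175.00.
Month 1: interest £127.94; balance after payment £11,302.94.
Month 2: interest £108.32; balance after payment £9,236.26.
Closed form: n = −ln(1 − rB₀/P)/ln(1+r) = −ln(0.94118)/ln(1.00958) ≈ 6.356, so the balance reaches zero during payment 7.

7 payments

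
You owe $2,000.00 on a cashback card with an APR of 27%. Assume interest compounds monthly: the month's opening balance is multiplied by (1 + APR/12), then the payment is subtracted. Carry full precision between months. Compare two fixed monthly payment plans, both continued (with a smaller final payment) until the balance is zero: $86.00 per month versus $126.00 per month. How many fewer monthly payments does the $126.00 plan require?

14 fewer payments

Monthly rate r = 27%/12 = 2.25% = 0.0225.
At $86.00/mo: n = ⌈−ln(1 − rB₀/P)/ln(1+r)⌉ = 34 payments (last $25.34); total interest = total paid − $2,000.00 = $863.34.
At $126.00/mo: 20 payments (last $108.17); total interest $502.17.
Payments saved = 34 − 20 = 14.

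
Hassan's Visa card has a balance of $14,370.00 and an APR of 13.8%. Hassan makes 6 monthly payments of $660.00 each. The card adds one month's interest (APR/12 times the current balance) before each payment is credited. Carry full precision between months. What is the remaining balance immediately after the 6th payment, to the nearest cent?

$11,314.87

Monthly rate r = 13.8%/12 = 1.15% = 0.0115.
Each month: B ← B·(1+r) − $660.00.
Month 1: interest $165.25; balance after payment $13,875.25.
Month 2: interest $159.57; balance after payment $13,374.82.
Month 3: interest $153.81; balance after payment $12,868.63.
Month 4: interest $147.99; balance after payment $12,356.62.
Month 5: interest $142.10; balance after payment $11,838.72.
Month 6: interest $136.15; balance after payment $11,314.87.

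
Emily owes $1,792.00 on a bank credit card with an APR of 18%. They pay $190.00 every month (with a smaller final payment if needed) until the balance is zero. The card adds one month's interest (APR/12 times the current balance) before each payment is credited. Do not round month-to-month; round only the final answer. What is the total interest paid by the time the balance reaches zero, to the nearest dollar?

$155

Monthly rate r = 18%/12 = 1.5% = 0.015.
Payoff takes n = ⌈−ln(1 − rB₀/P)/ln(1+r)⌉ = ⌈10.245⌉ = 11 payments; the last is $46.86.
Total paid = 10·$190.00 + $46.86 = $1,946.86.
Total interest = total paid − principal = $1,946.86 − $1,792.00 = $154.86.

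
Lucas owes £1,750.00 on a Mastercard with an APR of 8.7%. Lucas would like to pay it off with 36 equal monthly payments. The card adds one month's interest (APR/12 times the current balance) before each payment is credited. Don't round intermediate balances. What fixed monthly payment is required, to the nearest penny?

£55.41

Monthly rate r = 8.7%/12 = 0.725% = 0.00725.
Level-payment amortization: P = B₀·r / (1 − (1+r)^(−n)) = 1750.00·0.00725 / (1 − 1.00725^(−36)).
Denominator 1 − (1+r)^(−36) = 0.22899346.
P = 12.6875 / 0.22899346 ≈ 55.41.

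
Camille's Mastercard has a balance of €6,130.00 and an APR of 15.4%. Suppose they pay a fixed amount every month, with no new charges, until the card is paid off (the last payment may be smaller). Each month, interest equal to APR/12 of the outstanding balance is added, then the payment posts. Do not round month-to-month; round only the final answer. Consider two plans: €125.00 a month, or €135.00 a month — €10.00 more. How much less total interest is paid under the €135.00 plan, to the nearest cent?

Monthly rate r = 15.4%/12 = 1.28333% = 0.0128333.
At €125.00/mo: n = ⌈−ln(1 − rB₀/P)/ln(1+r)⌉ = 78 payments (last €104.10); total interest = total paid − €6,130.00 = €3,599.10.
At €135.00/mo: 69 payments (last €73.30); total interest €3,123.30.
Interest saved = €3,599.10 − €3,123.30 = €475.80.

€475.80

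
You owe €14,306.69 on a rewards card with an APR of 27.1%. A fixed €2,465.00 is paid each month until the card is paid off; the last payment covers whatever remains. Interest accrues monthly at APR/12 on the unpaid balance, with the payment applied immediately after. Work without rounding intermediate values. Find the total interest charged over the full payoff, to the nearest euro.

€1,207

Monthly rate r = 27.1%/12 = 2.25833% = 0.0225833.
Payoff takes n = ⌈−ln(1 − rB₀/P)/ln(1+r)⌉ = ⌈6.291⌉ = 7 payments; the last is €723.43.
Total paid = 6·€2,465.00 + €723.43 = €15,513.43.
Total interest = total paid − principal = €15,513.43 − €14,306.69 = €1,206.74.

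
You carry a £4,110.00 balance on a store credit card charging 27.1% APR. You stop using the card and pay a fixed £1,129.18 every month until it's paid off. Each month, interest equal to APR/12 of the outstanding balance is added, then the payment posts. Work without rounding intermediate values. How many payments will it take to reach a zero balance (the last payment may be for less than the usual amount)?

4 months

Monthly rate r = 27.1%/12 = 2.25833% = 0.0225833.
Recurrence: B ← B·(1+r) − £1,129.18.
Month 1: interest £92.82; balance after payment £3,073.64.
Month 2: interest £69.41; balance after payment £2,013.87.
Month 3: interest £45.48; balance after payment £930.17.
Month 4: interest £21.01; balance after payment £0.00.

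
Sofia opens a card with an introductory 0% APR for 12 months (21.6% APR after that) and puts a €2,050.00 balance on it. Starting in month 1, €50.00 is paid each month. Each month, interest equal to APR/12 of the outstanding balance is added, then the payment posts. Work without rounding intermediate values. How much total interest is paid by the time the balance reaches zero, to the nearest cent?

€618.90

Promo months 1–12 at r₀ = 0%/12 = 0; months 13+ at r₁ = 21.6%/12 = 0.018.
After month 12 (no interest yet): B = €2,050.00 − 12·€50.00 = €1,450.00.
Then at r₁ with €50.00/mo: n₂ = −ln(1 − r₁·B/P)/ln(1+r₁) ≈ 41.38 → 42 more payments.
Total paid = 53·€50.00 + €18.90 = €2,668.90; interest = €2,668.90 − €2,050.00 = €618.90.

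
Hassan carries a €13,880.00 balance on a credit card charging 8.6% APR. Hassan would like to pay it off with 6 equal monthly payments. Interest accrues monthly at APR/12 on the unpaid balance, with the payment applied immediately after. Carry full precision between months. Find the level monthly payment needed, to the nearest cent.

Monthly rate r = 8.6%/12 = 0.716667% = 0.00716667.
Level-payment amortization: P = B₀·r / (1 − (1+r)^(−n)) = 13880.00·0.00716667 / (1 − 1.00717^(−6)).
Denominator 1 − (1+r)^(−6) = 0.0419417019.
P = 99.4733 / 0.0419417019 ≈ 2371.70.

€2,371.70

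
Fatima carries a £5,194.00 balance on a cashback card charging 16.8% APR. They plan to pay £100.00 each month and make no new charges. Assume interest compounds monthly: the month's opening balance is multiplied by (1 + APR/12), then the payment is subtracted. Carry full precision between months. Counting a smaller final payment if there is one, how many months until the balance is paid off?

94 months

Monthly rate r = 16.8%/12 = 1.4% = 0.014.
Recurrence: B ← B·(1+r) − £100.00.
Month 1: interest £72.72; balance after payment £5,166.72.
Month 2: interest £72.33; balance after payment £5,139.05.
Closed form: n = −ln(1 − rB₀/P)/ln(1+r) = −ln(0.27284)/ln(1.014) ≈ 93.424, so the balance reaches zero during payment 94.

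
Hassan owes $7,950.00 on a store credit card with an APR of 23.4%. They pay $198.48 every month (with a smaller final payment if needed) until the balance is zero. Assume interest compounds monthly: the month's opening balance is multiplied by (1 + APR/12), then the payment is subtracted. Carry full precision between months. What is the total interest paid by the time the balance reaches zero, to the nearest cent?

$7,661.39

Monthly rate r = 23.4%/12 = 1.95% = 0.0195.
Payoff takes n = ⌈−ln(1 − rB₀/P)/ln(1+r)⌉ = ⌈78.653⌉ = 79 payments; the last is $129.95.
Total paid = 78·$198.48 + $129.95 = $15,611.39.
Total interest = total paid − principal = $15,611.39 − $7,950.00 = $7,661.39.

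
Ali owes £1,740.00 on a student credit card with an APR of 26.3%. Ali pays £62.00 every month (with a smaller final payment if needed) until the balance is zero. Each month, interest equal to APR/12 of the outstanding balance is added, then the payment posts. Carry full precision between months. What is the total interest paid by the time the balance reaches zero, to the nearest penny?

Monthly rate r = 26.3%/12 = 2.19167% = 0.0219167.
Payoff takes n = ⌈−ln(1 − rB₀/P)/ln(1+r)⌉ = ⌈44.037⌉ = 45 payments; the last is £2.32.
Total paid = 44·£62.00 + £2.32 = £2,730.32.
Total interest = total paid − principal = £2,730.32 − £1,740.00 = £990.32.

£990.32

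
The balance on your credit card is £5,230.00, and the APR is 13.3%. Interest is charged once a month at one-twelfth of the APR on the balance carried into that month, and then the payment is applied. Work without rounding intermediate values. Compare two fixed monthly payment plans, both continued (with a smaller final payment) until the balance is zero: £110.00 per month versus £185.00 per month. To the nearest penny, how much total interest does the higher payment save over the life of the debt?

£1,161.44

Monthly rate r = 13.3%/12 = 1.10833% = 0.0110833.
At £110.00/mo: n = ⌈−ln(1 − rB₀/P)/ln(1+r)⌉ = 68 payments (last £100.66); total interest = total paid − £5,230.00 = £2,240.66.
At £185.00/mo: 35 payments (last £19.22); total interest £1,079.22.
Interest saved = £2,240.66 − £1,079.22 = £1,161.44.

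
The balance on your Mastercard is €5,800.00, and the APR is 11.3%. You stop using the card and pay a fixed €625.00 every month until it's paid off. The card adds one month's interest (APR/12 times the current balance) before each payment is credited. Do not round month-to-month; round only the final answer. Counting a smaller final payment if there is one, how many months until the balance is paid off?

Monthly rate r = 11.3%/12 = 0.941667% = 0.00941667.
Recurrence: B ← B·(1+r) − €625.00.
Month 1: interest €54.62; balance after payment €5,229.62.
Month 2: interest €49.25; balance after payment €4,653.86.
Closed form: n = −ln(1 − rB₀/P)/ln(1+r) = −ln(0.91261)/ln(1.00942) ≈ 9.756, so the balance reaches zero during payment 10.

10 months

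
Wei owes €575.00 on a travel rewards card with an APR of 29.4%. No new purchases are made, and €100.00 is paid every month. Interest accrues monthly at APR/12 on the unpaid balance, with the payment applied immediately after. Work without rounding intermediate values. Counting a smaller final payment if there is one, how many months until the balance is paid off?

Monthly rate r = 29.4%/12 = 2.45% = 0.0245.
Recurrence: B ← B·(1+r) − €100.00.
Month 1: interest €14.09; balance after payment €489.09.
Month 2: interest €11.98; balance after payment €401.07.
Closed form: n = −ln(1 − rB₀/P)/ln(1+r) = −ln(0.85913)/ln(1.0245) ≈ 6.273, so the balance reaches zero during payment 7.

7 months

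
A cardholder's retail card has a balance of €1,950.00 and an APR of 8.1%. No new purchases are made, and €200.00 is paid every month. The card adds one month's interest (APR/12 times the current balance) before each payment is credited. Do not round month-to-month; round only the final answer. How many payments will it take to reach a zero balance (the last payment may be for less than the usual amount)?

Monthly rate r = 8.1%/12 = 0.675% = 0.00675.
Recurrence: B ← B·(1+r) − €200.00.
Month 1: interest €13.16; balance after payment €1,763.16.
Month 2: interest €11.90; balance after payment €1,575.06.
Closed form: n = −ln(1 − rB₀/P)/ln(1+r) = −ln(0.93419)/ln(1.00675) ≈ 10.120, so the balance reaches zero during payment 11.

11 months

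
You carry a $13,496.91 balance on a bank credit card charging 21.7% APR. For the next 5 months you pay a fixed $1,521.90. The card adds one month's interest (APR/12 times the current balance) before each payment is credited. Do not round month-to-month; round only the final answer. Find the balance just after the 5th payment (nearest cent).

$6,872.46

Monthly rate r = 21.7%/12 = 1.80833% = 0.0180833.
Each month: B ← B·(1+r) − $1,521.90.
Month 1: interest $244.07; balance after payment $12,219.08.
Month 2: interest $220.96; balance after payment $10,918.14.
Month 3: interest $197.44; balance after payment $9,593.68.
Month 4: interest $173.49; balance after payment $8,245.26.
Month 5: interest $149.10; balance after payment $6,872.46.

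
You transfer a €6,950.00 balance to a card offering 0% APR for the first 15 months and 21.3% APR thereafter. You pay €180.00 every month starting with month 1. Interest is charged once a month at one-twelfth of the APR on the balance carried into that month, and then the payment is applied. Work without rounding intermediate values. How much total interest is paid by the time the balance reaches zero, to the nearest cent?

€1,307.14

Promo months 1–15 at r₀ = 0%/12 = 0; months 16+ at r₁ = 21.3%/12 = 0.01775.
After month 15 (no interest yet): B = €6,950.00 − 15·€180.00 = €4,250.00.
Then at r₁ with €180.00/mo: n₂ = −ln(1 − r₁·B/P)/ln(1+r₁) ≈ 30.87 → 31 more payments.
Total paid = 45·€180.00 + €157.14 = €8,257.14; interest = €8,257.14 − €6,950.00 = €1,307.14.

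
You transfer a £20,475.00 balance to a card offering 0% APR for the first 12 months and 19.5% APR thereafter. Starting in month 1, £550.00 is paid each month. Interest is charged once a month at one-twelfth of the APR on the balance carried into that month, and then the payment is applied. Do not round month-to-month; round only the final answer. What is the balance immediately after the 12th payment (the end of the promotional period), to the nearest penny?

£13,875.00

Promo months 1–12 at r₀ = 0%/12 = 0; months 13+ at r₁ = 19.5%/12 = 0.01625.
After month 12 (no interest yet): B = £20,475.00 − 12·£550.00 = £13,875.00.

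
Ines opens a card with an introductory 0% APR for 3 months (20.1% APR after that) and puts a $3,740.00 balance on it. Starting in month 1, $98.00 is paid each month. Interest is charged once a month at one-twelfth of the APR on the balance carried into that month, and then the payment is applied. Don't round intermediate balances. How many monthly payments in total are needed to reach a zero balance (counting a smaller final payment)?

57 months

Promo months 1–3 at r₀ = 0%/12 = 0; months 4+ at r₁ = 20.1%/12 = 0.01675.
After month 3 (no interest yet): B = $3,740.00 − 3·$98.00 = $3,446.00.
Then at r₁ with $98.00/mo: n₂ = −ln(1 − r₁·B/P)/ln(1+r₁) ≈ 53.53 → 54 more payments.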